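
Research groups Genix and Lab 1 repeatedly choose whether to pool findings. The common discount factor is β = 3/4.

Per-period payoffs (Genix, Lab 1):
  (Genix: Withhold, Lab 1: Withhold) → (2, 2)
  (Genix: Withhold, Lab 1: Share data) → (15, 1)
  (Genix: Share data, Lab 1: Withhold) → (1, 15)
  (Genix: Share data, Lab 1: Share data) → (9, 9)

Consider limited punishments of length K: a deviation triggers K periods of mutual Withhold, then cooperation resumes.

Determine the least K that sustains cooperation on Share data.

IC: β(1−β^K)/(1−β) ≥ (15−9)/(9−2) = 6/7.
With β = 3/4: need 1 − β^K ≥ 6/7·(1−3/4)/(3/4), i.e. β^K ≤ 0.7143.
Since (3/4)^1 = 0.7500 and (3/4)^2 = 0.5625, the smallest such K is 2.

2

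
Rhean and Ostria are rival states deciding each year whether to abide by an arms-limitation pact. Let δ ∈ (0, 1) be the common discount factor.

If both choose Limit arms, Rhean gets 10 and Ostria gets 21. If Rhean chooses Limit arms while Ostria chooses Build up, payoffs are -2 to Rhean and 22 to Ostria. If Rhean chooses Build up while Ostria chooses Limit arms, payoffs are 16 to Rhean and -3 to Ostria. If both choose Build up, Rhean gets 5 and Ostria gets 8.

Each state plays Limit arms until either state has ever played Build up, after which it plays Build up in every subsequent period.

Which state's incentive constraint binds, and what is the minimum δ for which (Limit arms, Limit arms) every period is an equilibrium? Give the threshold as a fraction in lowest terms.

Rhean: cooperation gives 10 each period; deviation gives 16 once then 5 forever.
  10/(1−δ) ≥ 16 + 5δ/(1−δ) ⇒ δ ≥ 6/11.
Ostria: cooperation gives 21 each period; deviation gives 22 once then 8 forever.
  δ ≥ 1/14.
Both must hold, so the binding constraint is Rhean's: δ ≥ 6/11.

Rhean; δ ≥ 6/11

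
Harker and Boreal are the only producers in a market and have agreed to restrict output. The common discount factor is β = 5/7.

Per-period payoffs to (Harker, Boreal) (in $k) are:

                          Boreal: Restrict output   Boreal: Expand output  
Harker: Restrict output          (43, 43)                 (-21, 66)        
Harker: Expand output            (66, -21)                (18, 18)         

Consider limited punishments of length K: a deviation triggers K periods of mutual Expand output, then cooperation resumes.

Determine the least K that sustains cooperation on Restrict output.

IC: β(1−β^K)/(1−β) ≥ (66−43)/(43−18) = 23/25.
With β = 5/7: need 1 − β^K ≥ 23/25·(1−5/7)/(5/7), i.e. β^K ≤ 0.6320.
Since (5/7)^1 = 0.7143 and (5/7)^2 = 0.5102, the smallest such K is 2.

2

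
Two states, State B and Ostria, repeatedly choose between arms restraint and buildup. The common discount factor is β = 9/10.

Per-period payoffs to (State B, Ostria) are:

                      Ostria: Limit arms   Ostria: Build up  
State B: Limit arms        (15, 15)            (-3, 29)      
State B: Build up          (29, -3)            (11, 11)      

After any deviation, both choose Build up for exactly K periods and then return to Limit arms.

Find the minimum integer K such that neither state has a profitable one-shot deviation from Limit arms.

5

Need Σ_{k=1}^{K} β^k ≥ (29−15)/(15−11) = 3.5000 at β = 9/10.
At K = 4 the sum is 3.0951 < 3.5000; at K = 5 it is 3.6856 ≥ 3.5000.
So the minimum punishment length is K = 5.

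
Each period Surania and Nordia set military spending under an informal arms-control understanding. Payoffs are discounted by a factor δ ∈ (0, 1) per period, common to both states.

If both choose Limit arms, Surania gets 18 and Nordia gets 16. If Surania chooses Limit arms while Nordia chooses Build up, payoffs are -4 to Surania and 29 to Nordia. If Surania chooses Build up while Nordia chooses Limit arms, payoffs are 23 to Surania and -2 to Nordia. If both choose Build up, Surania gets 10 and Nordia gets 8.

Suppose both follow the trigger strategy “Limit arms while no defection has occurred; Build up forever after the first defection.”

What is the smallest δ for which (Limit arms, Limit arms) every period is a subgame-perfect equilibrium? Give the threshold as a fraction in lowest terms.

Surania: cooperation gives 18 each period; deviation gives 23 once then 10 forever.
  18/(1−δ) ≥ 23 + 10δ/(1−δ) ⇒ δ ≥ 5/13.
Nordia: cooperation gives 16 each period; deviation gives 29 once then 8 forever.
  δ ≥ 13/21.
Both must hold, so the binding constraint is Nordia's: δ ≥ 13/21.

13/21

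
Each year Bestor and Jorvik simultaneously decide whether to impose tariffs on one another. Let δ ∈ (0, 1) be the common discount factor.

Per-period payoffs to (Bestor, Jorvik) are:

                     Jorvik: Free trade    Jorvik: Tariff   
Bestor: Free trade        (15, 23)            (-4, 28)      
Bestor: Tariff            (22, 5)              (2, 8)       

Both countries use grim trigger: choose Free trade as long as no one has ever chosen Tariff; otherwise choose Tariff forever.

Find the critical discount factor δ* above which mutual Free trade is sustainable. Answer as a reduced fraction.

7/20

For Bestor: deviation gain 22−15 = 7, per-period punishment loss 15−2 = 13. IC gives δ ≥ 7/20.
For Jorvik: gain 5, loss 15 per period, so δ ≥ 5/20 = 1/4.
The tighter constraint is Bestor's, so cooperation needs δ ≥ 7/20.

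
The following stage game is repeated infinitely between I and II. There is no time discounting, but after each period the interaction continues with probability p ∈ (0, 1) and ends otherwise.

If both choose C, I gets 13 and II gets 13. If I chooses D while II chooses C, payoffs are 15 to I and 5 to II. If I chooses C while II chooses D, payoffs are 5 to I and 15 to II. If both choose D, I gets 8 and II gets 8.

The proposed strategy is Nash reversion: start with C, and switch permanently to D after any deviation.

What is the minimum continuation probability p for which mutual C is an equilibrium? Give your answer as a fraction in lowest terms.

2/7

Expected cooperation value is 13 + p·13 + p²·13 + … = 13/(1−p); deviation gives 15 + p·8/(1−p).
13 ≥ 15(1−p) + 8p ⇒ 7p ≥ 2 ⇒ p ≥ 2/7.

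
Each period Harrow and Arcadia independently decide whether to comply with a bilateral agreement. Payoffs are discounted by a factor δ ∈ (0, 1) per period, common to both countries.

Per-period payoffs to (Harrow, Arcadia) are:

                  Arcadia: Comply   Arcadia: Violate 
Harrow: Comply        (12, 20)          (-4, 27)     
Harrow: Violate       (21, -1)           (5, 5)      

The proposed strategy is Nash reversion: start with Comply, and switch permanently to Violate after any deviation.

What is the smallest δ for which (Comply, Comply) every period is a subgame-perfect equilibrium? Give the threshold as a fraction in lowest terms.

Harrow's threshold: (21−12)/(21−5) = 9/16.
Arcadia's threshold: (27−20)/(27−5) = 7/22.
9/16 > 7/22, so Harrow binds and δ* = 9/16.

9/16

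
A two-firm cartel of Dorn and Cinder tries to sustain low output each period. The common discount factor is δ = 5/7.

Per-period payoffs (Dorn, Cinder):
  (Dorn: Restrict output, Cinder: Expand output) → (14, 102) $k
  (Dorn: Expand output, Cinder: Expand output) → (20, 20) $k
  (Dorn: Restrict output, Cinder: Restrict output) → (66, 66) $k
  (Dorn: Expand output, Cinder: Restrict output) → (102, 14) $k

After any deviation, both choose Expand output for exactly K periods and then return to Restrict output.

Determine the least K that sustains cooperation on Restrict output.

2

IC: δ(1−δ^K)/(1−δ) ≥ (102−66)/(66−20) = 18/23.
With δ = 5/7: need 1 − δ^K ≥ 18/23·(1−5/7)/(5/7), i.e. δ^K ≤ 0.6870.
Since (5/7)^1 = 0.7143 and (5/7)^2 = 0.5102, the smallest such K is 2.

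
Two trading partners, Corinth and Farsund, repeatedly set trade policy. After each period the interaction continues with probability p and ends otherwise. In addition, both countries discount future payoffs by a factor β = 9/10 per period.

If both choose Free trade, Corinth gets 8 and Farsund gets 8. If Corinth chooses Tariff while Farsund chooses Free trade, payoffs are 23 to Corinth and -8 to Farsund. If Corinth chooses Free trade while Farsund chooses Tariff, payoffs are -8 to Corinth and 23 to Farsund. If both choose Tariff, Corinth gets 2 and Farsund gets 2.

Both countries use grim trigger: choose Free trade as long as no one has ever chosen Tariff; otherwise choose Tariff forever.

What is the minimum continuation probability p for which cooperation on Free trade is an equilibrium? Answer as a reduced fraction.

Expected continuation weight on next period's payoff is β·p = 9/10·p, which plays the role of the discount factor.
Cooperation requires 9/10·p ≥ (23−8)/(23−2) = 5/7, hence p ≥ 50/63.

50/63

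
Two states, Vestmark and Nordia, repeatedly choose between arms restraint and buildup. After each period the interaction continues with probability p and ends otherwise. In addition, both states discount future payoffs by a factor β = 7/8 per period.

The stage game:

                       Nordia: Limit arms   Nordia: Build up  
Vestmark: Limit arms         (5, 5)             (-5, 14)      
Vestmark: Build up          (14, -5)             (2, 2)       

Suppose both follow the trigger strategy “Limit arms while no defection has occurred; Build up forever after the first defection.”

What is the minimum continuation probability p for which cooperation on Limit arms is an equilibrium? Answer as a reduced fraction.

With continuation probability p and discount β, the effective per-period discount factor is βp.
Grim-trigger IC: βp ≥ (14−5)/(14−2) = 3/4.
So p ≥ (3/4)/(7/8) = 6/7.

6/7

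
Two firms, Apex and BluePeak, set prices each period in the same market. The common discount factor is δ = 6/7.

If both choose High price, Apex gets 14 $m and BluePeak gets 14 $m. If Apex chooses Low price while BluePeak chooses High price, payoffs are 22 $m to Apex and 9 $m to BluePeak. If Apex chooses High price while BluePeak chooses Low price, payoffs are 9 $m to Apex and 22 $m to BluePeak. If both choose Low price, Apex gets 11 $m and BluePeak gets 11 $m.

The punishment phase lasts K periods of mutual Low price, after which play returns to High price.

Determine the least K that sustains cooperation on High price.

4

Need Σ_{k=1}^{K} δ^k ≥ (22−14)/(14−11) = 2.6667 at δ = 6/7.
At K = 3 the sum is 2.2216 < 2.6667; at K = 4 it is 2.7613 ≥ 2.6667.
So the minimum punishment length is K = 4.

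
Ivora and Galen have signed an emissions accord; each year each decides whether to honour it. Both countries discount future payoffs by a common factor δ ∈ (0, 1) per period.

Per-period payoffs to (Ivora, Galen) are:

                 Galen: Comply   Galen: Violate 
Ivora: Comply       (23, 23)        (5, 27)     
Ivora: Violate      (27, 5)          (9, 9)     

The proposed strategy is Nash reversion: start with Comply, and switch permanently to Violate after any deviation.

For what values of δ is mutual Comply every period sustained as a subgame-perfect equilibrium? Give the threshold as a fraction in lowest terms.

2/9

One-period gain from deviating is 27 − 23 = 4. The loss is 23 − 9 = 14 in every subsequent period, with present value 14·δ/(1−δ).
Deviation is unprofitable when 14·δ/(1−δ) ≥ 4, i.e. δ/(1−δ) ≥ 2/7.
Equivalently δ ≥ 4/(4+14) = 2/9.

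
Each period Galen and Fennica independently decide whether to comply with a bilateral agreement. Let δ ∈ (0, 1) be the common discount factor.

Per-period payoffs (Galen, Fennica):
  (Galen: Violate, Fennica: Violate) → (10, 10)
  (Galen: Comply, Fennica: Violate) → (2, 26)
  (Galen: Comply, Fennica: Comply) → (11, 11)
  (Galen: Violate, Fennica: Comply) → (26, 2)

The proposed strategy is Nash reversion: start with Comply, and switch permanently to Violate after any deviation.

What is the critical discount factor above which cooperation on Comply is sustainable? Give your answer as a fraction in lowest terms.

Cooperation forever yields 11 each period: 11/(1−δ).
Deviating yields 26 once, then 10 forever: 26 + 10δ/(1−δ).
No profitable deviation requires 11/(1−δ) ≥ 26 + 10δ/(1−δ).
Multiplying by (1−δ): 11 ≥ 26(1−δ) + 10δ = 26 − 16δ.
So 16δ ≥ 15, i.e. δ ≥ 15/16.

15/16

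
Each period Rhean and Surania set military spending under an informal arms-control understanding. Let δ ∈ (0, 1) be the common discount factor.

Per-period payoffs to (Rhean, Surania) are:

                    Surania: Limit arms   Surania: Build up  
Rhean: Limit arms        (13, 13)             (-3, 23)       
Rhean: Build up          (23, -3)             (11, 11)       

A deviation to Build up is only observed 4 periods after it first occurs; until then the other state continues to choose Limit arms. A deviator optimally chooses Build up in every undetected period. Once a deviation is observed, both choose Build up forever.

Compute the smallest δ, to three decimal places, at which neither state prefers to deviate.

0.955

A deviator earns 23 for 4 periods, then 11 forever; cooperating earns 13 forever. Multiplying the IC by (1−δ):
13 ≥ 23(1−δ^4) + 11δ^4, so 12·δ^4 ≥ 10 and δ^4 ≥ 5/6.
δ ≥ (5/6)^(1/4) ≈ 0.955.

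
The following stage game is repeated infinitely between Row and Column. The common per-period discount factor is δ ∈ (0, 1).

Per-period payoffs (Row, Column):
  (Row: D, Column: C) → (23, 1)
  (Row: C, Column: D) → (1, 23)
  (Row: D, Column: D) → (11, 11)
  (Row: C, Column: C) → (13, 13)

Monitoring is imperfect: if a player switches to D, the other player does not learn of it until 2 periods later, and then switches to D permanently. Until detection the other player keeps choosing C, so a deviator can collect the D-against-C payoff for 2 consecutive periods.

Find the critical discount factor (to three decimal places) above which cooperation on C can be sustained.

0.913

The best deviation is to choose D for all 2 undetected periods, earning 23 each, then 11 forever once detected.
Deviation value: 23(1−δ^2)/(1−δ) + 11δ^2/(1−δ); cooperation value: 13/(1−δ).
IC: 13 ≥ 23(1−δ^2) + 11δ^2 = 23 − 12δ^2.
So δ^2 ≥ 10/12 = 5/6, giving δ ≥ (5/6)^(1/2) ≈ 0.913.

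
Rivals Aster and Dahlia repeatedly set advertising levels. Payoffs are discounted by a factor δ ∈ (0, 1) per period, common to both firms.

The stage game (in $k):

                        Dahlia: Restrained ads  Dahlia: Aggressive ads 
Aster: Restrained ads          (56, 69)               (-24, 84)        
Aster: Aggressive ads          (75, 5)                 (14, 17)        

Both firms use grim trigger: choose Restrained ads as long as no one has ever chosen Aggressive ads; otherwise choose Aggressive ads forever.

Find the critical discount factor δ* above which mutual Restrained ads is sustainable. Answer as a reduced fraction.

19/61

Aster: cooperation gives 56 each period; deviation gives 75 once then 14 forever.
  56/(1−δ) ≥ 75 + 14δ/(1−δ) ⇒ δ ≥ 19/61.
Dahlia: cooperation gives 69 each period; deviation gives 84 once then 17 forever.
  δ ≥ 15/67.
Both must hold, so the binding constraint is Aster's: δ ≥ 19/61.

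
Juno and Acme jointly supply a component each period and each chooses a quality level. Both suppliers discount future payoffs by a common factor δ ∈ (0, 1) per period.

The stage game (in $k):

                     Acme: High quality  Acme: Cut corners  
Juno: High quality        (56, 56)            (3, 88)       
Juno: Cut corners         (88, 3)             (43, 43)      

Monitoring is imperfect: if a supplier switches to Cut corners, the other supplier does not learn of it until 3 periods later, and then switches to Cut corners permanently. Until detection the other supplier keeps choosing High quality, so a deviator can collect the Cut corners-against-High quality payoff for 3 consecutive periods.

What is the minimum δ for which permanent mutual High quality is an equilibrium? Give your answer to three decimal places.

A deviator earns 88 for 3 periods, then 43 forever; cooperating earns 56 forever. Multiplying the IC by (1−δ):
56 ≥ 88(1−δ^3) + 43δ^3, so 45·δ^3 ≥ 32 and δ^3 ≥ 32/45.
δ ≥ (32/45)^(1/3) ≈ 0.893.

0.893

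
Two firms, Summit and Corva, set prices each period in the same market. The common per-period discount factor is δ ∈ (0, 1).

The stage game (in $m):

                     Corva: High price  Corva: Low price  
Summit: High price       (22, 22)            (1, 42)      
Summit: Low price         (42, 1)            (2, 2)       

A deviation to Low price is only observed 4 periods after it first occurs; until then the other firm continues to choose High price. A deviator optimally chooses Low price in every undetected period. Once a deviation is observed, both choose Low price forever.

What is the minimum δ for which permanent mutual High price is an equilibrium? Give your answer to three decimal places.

A deviator earns 42 for 4 periods, then 2 forever; cooperating earns 22 forever. Multiplying the IC by (1−δ):
22 ≥ 42(1−δ^4) + 2δ^4, so 40·δ^4 ≥ 20 and δ^4 ≥ 1/2.
δ ≥ (1/2)^(1/4) ≈ 0.841.

0.841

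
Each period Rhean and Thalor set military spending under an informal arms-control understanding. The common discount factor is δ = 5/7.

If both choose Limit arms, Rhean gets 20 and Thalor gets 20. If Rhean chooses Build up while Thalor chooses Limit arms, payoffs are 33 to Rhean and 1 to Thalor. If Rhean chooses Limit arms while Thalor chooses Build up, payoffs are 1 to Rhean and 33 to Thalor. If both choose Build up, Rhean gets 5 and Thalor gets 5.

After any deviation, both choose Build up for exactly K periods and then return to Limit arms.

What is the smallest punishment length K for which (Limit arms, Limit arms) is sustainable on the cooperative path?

No profitable deviation requires (20−5)(δ+…+δ^K) ≥ 33−20, i.e. δ+…+δ^K ≥ 13/15 ≈ 0.8667.
With δ = 5/7, the partial sums are K=1: 0.7143, K=2: 1.2245.
K = 2 is the first length at which the sum reaches 0.8667.

2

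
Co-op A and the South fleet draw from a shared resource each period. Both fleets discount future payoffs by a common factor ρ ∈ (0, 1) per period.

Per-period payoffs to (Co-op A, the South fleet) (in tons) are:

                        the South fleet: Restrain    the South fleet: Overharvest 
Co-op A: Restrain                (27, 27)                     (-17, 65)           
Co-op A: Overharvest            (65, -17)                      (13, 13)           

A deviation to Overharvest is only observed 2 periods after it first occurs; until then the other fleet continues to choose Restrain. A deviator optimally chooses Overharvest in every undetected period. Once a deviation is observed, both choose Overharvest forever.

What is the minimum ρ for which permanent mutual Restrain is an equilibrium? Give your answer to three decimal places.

0.855

Deviating for the 2 undetected periods gains 65−27 = 38 per period over cooperation, then loses 27−13 = 14 per period forever once punishment starts.
Gain: 38(1 + ρ + … + ρ^1); loss: 14·ρ^2/(1−ρ).
No profitable deviation ⇔ 38(1−ρ^2) ≤ 14·ρ^2, i.e. ρ^2 ≥ 38/(38+14) = 19/26.
Hence ρ ≥ (19/26)^(1/2) ≈ 0.855.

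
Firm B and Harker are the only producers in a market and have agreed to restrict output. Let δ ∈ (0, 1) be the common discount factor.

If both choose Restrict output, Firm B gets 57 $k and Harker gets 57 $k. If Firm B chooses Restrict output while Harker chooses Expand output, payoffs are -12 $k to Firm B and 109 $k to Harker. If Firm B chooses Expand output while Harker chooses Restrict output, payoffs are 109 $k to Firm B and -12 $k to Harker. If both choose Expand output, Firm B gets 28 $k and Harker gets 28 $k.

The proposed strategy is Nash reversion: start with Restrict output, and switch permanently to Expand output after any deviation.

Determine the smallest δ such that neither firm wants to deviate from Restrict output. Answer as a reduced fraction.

52/81

Cooperation forever yields 57 each period: 57/(1−δ).
Deviating yields 109 once, then 28 forever: 109 + 28δ/(1−δ).
No profitable deviation requires 57/(1−δ) ≥ 109 + 28δ/(1−δ).
Multiplying by (1−δ): 57 ≥ 109(1−δ) + 28δ = 109 − 81δ.
So 81δ ≥ 52, i.e. δ ≥ 52/81.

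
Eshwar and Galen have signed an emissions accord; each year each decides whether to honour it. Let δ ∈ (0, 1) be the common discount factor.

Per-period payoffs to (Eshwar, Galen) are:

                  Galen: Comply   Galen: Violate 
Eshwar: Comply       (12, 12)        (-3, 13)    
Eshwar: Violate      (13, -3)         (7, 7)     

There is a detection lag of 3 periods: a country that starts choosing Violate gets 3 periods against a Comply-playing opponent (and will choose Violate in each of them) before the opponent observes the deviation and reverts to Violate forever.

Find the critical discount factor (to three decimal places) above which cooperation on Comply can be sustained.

A deviator earns 13 for 3 periods, then 7 forever; cooperating earns 12 forever. Multiplying the IC by (1−δ):
12 ≥ 13(1−δ^3) + 7δ^3, so 6·δ^3 ≥ 1 and δ^3 ≥ 1/6.
δ ≥ (1/6)^(1/3) ≈ 0.550.

0.550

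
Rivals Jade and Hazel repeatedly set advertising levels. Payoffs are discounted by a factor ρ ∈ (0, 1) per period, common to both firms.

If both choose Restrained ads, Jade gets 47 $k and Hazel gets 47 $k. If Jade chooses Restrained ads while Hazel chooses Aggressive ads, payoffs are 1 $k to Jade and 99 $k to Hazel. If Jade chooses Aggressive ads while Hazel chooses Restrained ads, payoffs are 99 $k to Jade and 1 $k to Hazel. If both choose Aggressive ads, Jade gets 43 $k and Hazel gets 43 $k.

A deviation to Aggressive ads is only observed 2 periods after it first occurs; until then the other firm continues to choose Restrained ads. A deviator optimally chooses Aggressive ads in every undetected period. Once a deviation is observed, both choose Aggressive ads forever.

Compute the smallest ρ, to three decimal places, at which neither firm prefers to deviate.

A deviator earns 99 for 2 periods, then 43 forever; cooperating earns 47 forever. Multiplying the IC by (1−ρ):
47 ≥ 99(1−ρ^2) + 43ρ^2, so 56·ρ^2 ≥ 52 and ρ^2 ≥ 13/14.
ρ ≥ (13/14)^(1/2) ≈ 0.964.

0.964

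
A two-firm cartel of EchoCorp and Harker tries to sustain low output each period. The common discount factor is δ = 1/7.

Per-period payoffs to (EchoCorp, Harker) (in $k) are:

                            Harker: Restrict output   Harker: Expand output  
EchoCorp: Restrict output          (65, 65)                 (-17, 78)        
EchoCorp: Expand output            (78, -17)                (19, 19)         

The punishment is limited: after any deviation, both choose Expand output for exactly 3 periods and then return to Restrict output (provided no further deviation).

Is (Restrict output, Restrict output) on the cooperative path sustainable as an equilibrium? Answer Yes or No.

No

IC: δ+…+δ^3 ≥ (78−65)/(65−19) = 13/46.
At δ = 1/7: partial sum = 0.1662 < 0.2826. Cooperation not sustainable.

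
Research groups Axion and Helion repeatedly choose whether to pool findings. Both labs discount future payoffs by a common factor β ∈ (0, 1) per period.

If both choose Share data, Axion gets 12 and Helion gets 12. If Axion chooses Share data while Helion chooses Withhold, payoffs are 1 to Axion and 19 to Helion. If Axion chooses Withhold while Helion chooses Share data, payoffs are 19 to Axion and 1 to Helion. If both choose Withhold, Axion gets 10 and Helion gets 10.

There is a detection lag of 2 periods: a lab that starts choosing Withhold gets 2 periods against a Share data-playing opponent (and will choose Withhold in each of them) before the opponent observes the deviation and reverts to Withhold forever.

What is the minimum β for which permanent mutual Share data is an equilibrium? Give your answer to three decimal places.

0.882

The best deviation is to choose Withhold for all 2 undetected periods, earning 19 each, then 10 forever once detected.
Deviation value: 19(1−β^2)/(1−β) + 10β^2/(1−β); cooperation value: 12/(1−β).
IC: 12 ≥ 19(1−β^2) + 10β^2 = 19 − 9β^2.
So β^2 ≥ 7/9, giving β ≥ (7/9)^(1/2) ≈ 0.882.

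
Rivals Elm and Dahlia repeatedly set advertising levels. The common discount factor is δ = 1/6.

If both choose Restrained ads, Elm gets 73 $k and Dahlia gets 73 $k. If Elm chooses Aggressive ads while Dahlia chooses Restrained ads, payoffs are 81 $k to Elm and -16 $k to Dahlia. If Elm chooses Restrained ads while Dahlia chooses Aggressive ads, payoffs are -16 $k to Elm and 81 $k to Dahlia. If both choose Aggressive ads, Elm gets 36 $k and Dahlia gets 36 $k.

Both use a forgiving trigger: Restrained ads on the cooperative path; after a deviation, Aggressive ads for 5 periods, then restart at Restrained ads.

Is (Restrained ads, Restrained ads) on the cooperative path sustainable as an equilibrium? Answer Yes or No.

Comparing payoff streams over the 6 periods until play realigns: cooperate → 73(1+δ+…+δ^5); deviate → 81 + 36(δ+…+δ^5).
Cooperation is sustained iff (73−36)(δ+…+δ^5) ≥ 81−73.
δ+…+δ^5 = 1/6·(1−(1/6)^5)/(1−1/6) = 0.2000, and (81−73)/(73−36) = 0.2162.
0.2000 < 0.2162, so cooperation is not sustainable.

No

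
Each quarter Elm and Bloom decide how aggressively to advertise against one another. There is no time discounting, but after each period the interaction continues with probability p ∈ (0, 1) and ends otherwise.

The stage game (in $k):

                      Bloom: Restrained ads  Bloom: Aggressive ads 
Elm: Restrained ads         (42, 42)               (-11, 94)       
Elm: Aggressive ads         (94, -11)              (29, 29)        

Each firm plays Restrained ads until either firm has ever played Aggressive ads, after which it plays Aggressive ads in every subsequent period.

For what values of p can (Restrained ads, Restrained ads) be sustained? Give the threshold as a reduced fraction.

4/5

With no time discounting, the continuation probability p plays the role of the discount factor.
Grim-trigger IC: 42/(1−p) ≥ 94 + 29p/(1−p) ⇒ p ≥ (94−42)/(94−29) = 4/5.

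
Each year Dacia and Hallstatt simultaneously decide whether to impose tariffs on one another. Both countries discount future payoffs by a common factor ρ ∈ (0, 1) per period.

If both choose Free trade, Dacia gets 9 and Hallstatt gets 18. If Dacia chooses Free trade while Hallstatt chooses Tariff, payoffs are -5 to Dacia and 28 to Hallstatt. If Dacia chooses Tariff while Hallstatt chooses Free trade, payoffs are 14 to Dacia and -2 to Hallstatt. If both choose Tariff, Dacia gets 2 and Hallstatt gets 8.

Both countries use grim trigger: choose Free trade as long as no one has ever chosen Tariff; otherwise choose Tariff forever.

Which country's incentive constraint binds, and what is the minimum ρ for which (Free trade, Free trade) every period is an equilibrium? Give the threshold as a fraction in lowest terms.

Hallstatt; ρ ≥ 1/2

Dacia: cooperation gives 9 each period; deviation gives 14 once then 2 forever.
  9/(1−ρ) ≥ 14 + 2ρ/(1−ρ) ⇒ ρ ≥ 5/12.
Hallstatt: cooperation gives 18 each period; deviation gives 28 once then 8 forever.
  ρ ≥ 10/20 = 1/2.
Both must hold, so the binding constraint is Hallstatt's: ρ ≥ 1/2.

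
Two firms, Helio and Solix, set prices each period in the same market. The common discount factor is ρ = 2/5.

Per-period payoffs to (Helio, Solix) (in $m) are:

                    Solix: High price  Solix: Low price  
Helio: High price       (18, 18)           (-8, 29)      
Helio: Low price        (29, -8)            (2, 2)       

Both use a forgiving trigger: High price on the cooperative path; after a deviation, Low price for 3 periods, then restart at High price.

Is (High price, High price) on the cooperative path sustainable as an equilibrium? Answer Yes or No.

No

A one-shot deviation gives 29 now, then 2 for 3 periods, then back to 18.
Gain from deviating: (29−18) today; loss: (18−2) in each of the next 3 periods.
No-deviation condition: (18−2)(ρ+…+ρ^3) ≥ 29−18, i.e. ρ+…+ρ^3 ≥ 11/16.
At ρ = 2/5: ρ+…+ρ^3 = 0.6240 < 0.6875.
So cooperation is not sustainable.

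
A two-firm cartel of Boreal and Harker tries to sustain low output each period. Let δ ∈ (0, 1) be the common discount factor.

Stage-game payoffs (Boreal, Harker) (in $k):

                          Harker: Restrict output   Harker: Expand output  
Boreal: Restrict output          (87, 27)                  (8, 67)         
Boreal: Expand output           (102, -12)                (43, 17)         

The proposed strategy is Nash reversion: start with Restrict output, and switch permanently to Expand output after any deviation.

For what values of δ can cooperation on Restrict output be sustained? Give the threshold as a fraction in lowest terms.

4/5

Boreal's threshold: (102−87)/(102−43) = 15/59.
Harker's threshold: (67−27)/(67−17) = 4/5.
15/59 < 4/5, so Harker binds and δ* = 4/5.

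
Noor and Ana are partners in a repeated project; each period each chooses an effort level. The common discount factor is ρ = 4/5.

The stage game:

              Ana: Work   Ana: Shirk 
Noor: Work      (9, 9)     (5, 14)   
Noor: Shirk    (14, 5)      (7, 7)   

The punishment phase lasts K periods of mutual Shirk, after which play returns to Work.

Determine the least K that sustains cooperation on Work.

IC: ρ(1−ρ^K)/(1−ρ) ≥ (14−9)/(9−7) = 5/2.
With ρ = 4/5: need 1 − ρ^K ≥ 5/2·(1−4/5)/(4/5), i.e. ρ^K ≤ 0.3750.
Since (4/5)^4 = 0.4096 and (4/5)^5 = 0.3277, the smallest such K is 5.

5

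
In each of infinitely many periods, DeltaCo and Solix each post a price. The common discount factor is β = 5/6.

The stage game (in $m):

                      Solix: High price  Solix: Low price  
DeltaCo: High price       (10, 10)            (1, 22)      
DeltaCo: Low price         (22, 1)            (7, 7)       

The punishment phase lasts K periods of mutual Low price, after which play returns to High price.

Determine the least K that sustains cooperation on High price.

Need Σ_{k=1}^{K} β^k ≥ (22−10)/(10−7) = 4.0000 at β = 5/6.
At K = 8 the sum is 3.8372 < 4.0000; at K = 9 it is 4.0310 ≥ 4.0000.
So the minimum punishment length is K = 9.

9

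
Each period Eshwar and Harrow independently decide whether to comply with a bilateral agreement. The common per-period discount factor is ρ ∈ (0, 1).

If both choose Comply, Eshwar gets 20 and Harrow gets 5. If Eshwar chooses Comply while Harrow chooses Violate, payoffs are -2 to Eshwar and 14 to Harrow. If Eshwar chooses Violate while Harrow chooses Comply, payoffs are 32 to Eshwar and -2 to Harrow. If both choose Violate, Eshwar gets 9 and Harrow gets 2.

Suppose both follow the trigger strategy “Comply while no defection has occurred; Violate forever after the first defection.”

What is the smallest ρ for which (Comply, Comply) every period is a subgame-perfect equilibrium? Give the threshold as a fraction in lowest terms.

3/4

Eshwar's threshold: (32−20)/(32−9) = 12/23.
Harrow's threshold: (14−5)/(14−2) = 3/4.
12/23 < 3/4, so Harrow binds and ρ* = 3/4.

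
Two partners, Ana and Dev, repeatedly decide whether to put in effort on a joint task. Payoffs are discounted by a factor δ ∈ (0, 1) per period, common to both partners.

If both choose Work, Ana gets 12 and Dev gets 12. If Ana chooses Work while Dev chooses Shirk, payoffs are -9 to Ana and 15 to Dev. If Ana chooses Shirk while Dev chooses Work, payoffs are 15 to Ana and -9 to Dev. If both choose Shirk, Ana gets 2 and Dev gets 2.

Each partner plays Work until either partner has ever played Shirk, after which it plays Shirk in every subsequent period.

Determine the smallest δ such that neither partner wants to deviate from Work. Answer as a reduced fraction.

3/13

12/(1−δ) ≥ 15 + 2δ/(1−δ)
12 ≥ 15 − 13δ
δ ≥ 3/13.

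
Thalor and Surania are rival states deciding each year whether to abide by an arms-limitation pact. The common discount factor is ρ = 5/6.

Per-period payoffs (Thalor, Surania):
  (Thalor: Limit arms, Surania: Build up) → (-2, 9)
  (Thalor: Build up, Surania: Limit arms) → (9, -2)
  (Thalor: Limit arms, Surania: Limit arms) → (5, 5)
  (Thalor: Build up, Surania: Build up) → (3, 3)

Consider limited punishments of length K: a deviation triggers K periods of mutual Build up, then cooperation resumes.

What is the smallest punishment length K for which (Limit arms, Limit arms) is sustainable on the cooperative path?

3

Need Σ_{k=1}^{K} ρ^k ≥ (9−5)/(5−3) = 2.0000 at ρ = 5/6.
At K = 2 the sum is 1.5278 < 2.0000; at K = 3 it is 2.1065 ≥ 2.0000.
So the minimum punishment length is K = 3.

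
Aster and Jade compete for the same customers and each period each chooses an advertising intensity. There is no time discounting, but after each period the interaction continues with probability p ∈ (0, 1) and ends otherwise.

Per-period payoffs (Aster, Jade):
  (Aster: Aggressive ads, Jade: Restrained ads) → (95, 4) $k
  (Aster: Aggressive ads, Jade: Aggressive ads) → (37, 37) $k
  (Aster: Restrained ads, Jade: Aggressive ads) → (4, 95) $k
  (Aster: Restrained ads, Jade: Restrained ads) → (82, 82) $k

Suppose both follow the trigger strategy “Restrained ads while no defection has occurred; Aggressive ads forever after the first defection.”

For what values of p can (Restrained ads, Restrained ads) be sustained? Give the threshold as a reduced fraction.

13/58

Expected cooperation value is 82 + p·82 + p²·82 + … = 82/(1−p); deviation gives 95 + p·37/(1−p).
82 ≥ 95(1−p) + 37p ⇒ 58p ≥ 13 ⇒ p ≥ 13/58.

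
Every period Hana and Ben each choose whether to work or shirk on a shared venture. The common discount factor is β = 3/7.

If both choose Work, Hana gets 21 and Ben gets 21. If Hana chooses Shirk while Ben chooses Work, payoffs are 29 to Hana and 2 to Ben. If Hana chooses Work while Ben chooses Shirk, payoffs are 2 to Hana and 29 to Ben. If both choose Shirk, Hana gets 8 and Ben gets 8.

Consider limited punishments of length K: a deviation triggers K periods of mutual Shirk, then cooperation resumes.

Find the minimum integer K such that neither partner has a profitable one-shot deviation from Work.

Need Σ_{k=1}^{K} β^k ≥ (29−21)/(21−8) = 0.6154 at β = 3/7.
At K = 2 the sum is 0.6122 < 0.6154; at K = 3 it is 0.6910 ≥ 0.6154.
So the minimum punishment length is K = 3.

3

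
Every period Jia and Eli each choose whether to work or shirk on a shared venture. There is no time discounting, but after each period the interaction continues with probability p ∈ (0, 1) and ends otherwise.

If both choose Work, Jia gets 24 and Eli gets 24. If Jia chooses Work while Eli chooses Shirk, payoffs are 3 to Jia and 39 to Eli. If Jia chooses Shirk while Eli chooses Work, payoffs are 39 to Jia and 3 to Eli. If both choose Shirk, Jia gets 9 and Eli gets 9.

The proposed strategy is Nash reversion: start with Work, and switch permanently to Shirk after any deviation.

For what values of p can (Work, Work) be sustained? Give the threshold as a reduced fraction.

1/2

Expected cooperation value is 24 + p·24 + p²·24 + … = 24/(1−p); deviation gives 39 + p·9/(1−p).
24 ≥ 39(1−p) + 9p ⇒ 30p ≥ 15 ⇒ p ≥ 15/30 = 1/2.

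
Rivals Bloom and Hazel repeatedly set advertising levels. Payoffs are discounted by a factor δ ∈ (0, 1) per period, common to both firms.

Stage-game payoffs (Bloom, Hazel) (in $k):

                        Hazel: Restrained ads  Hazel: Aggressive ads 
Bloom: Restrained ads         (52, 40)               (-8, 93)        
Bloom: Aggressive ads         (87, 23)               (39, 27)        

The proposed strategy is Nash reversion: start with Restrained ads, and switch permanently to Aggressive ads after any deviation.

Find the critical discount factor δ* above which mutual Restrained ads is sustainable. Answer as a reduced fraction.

53/66

Bloom: cooperation gives 52 each period; deviation gives 87 once then 39 forever.
  52/(1−δ) ≥ 87 + 39δ/(1−δ) ⇒ δ ≥ 35/48.
Hazel: cooperation gives 40 each period; deviation gives 93 once then 27 forever.
  δ ≥ 53/66.
Both must hold, so the binding constraint is Hazel's: δ ≥ 53/66.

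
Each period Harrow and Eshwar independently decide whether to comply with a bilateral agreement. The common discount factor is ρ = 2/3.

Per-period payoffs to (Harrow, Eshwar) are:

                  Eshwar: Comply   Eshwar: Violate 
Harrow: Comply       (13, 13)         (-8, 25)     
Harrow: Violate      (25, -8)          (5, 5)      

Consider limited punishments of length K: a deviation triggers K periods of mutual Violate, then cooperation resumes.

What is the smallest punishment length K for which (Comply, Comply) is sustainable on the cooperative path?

Need Σ_{k=1}^{K} ρ^k ≥ (25−13)/(13−5) = 1.5000 at ρ = 2/3.
At K = 3 the sum is 1.4074 < 1.5000; at K = 4 it is 1.6049 ≥ 1.5000.
So the minimum punishment length is K = 4.

4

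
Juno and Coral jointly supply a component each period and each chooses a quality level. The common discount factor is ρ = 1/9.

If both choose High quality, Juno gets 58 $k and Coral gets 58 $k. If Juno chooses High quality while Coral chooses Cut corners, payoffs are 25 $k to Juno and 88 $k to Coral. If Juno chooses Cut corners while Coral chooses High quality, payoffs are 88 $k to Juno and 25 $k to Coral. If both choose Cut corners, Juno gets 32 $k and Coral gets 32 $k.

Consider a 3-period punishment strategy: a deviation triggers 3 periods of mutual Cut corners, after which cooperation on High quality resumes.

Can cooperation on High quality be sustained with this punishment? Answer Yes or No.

No

IC: ρ+…+ρ^3 ≥ (88−58)/(58−32) = 15/13.
At ρ = 1/9: partial sum = 0.1248 < 1.1538. Cooperation not sustainable.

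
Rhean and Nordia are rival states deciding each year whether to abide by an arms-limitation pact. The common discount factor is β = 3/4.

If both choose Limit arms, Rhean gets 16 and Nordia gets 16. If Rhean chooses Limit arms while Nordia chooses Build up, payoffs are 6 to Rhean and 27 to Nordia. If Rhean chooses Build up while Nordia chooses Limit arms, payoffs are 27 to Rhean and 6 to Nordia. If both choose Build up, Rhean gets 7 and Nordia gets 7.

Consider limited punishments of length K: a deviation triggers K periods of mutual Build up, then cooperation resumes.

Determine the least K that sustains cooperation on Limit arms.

2

Need Σ_{k=1}^{K} β^k ≥ (27−16)/(16−7) = 1.2222 at β = 3/4.
At K = 1 the sum is 0.7500 < 1.2222; at K = 2 it is 1.3125 ≥ 1.2222.
So the minimum punishment length is K = 2.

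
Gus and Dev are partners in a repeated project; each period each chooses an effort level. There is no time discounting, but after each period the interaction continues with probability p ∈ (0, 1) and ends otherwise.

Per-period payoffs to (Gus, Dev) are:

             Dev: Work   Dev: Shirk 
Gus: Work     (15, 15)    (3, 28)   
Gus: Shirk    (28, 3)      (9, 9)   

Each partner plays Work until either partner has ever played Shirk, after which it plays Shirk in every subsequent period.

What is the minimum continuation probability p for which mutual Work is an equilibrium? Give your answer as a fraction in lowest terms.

Expected cooperation value is 15 + p·15 + p²·15 + … = 15/(1−p); deviation gives 28 + p·9/(1−p).
15 ≥ 28(1−p) + 9p ⇒ 19p ≥ 13 ⇒ p ≥ 13/19.

13/19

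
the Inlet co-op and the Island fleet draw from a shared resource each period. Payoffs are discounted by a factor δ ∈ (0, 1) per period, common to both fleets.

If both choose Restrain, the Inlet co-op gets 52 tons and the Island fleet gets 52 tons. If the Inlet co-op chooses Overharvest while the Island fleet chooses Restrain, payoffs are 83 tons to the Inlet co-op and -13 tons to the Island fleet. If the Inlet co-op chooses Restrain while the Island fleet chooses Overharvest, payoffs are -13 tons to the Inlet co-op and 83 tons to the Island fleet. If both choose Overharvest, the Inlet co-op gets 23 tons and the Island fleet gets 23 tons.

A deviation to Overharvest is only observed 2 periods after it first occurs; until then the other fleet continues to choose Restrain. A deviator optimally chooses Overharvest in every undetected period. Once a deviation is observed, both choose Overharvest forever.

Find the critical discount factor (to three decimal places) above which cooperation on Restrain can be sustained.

Deviating for the 2 undetected periods gains 83−52 = 31 per period over cooperation, then loses 52−23 = 29 per period forever once punishment starts.
Gain: 31(1 + δ + … + δ^1); loss: 29·δ^2/(1−δ).
No profitable deviation ⇔ 31(1−δ^2) ≤ 29·δ^2, i.e. δ^2 ≥ 31/(31+29) = 31/60.
Hence δ ≥ (31/60)^(1/2) ≈ 0.719.

0.719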